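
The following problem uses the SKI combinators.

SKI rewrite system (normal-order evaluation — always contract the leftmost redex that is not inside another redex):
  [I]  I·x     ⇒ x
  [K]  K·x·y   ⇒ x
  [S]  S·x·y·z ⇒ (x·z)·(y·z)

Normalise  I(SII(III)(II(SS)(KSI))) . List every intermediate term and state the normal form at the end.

Answer: normal form = SSS  (in 13 steps)

Working:
  start: I(SII(III)(II(SS)(KSI)))
  [1] SII(III)(II(SS)(KSI))
  [2] I(III)(I(III))(II(SS)(KSI))
  [3] III(I(III))(II(SS)(KSI))
  [4] II(I(III))(II(SS)(KSI))
  [5] I(I(III))(II(SS)(KSI))
  [6] I(III)(II(SS)(KSI))
  [7] III(II(SS)(KSI))
  [8] II(II(SS)(KSI))
  [9] I(II(SS)(KSI))
  [10] II(SS)(KSI)
  [11] I(SS)(KSI)
  [12] SS(KSI)
  [13] SSS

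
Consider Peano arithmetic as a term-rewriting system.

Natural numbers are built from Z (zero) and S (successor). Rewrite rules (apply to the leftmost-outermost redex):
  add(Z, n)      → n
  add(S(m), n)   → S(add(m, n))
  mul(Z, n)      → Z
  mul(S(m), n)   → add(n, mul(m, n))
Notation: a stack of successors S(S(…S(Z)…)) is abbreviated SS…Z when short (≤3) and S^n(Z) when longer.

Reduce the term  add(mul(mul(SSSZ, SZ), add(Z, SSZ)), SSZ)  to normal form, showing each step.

Answer: normal form = S^8(Z)  (in 33 steps)

Reduction:
  start: add(mul(mul(SSSZ, SZ), add(Z, SSZ)), SSZ)
  →1  add(mul(add(SZ, mul(SSZ, SZ)), add(Z, SSZ)), SSZ)
  →2  add(mul(S(add(Z, mul(SSZ, SZ))), add(Z, SSZ)), SSZ)
  →3  add(add(add(Z, SSZ), mul(add(Z, mul(SSZ, SZ)), add(Z, SSZ))), SSZ)
  →4  add(add(SSZ, mul(add(Z, mul(SSZ, SZ)), add(Z, SSZ))), SSZ)
  →5  add(S(add(SZ, mul(add(Z, mul(SSZ, SZ)), add(Z, SSZ)))), SSZ)
  →6  S(add(add(SZ, mul(add(Z, mul(SSZ, SZ)), add(Z, SSZ))), SSZ))
  →7  S(add(S(add(Z, mul(add(Z, mul(SSZ, SZ)), add(Z, SSZ)))), SSZ))
  →8  S(S(add(add(Z, mul(add(Z, mul(SSZ, SZ)), add(Z, SSZ))), SSZ)))
  →9  S(S(add(mul(add(Z, mul(SSZ, SZ)), add(Z, SSZ)), SSZ)))
  →10  S(S(add(mul(mul(SSZ, SZ), add(Z, SSZ)), SSZ)))
  →11  S(S(add(mul(add(SZ, mul(SZ, SZ)), add(Z, SSZ)), SSZ)))
  →12  S(S(add(mul(S(add(Z, mul(SZ, SZ))), add(Z, SSZ)), SSZ)))
  →13  S(S(add(add(add(Z, SSZ), mul(add(Z, mul(SZ, SZ)), add(Z, SSZ))), SSZ)))
  →14  S(S(add(add(SSZ, mul(add(Z, mul(SZ, SZ)), add(Z, SSZ))), SSZ)))
  →15  S(S(add(S(add(SZ, mul(add(Z, mul(SZ, SZ)), add(Z, SSZ)))), SSZ)))
  →16  S(S(S(add(add(SZ, mul(add(Z, mul(SZ, SZ)), add(Z, SSZ))), SSZ))))
  →17  S(S(S(add(S(add(Z, mul(add(Z, mul(SZ, SZ)), add(Z, SSZ)))), SSZ))))
  →18  S(S(S(S(add(add(Z, mul(add(Z, mul(SZ, SZ)), add(Z, SSZ))), SSZ)))))
  →19  S(S(S(S(add(mul(add(Z, mul(SZ, SZ)), add(Z, SSZ)), SSZ)))))
  →20  S(S(S(S(add(mul(mul(SZ, SZ), add(Z, SSZ)), SSZ)))))
  →21  S(S(S(S(add(mul(add(SZ, mul(Z, SZ)), add(Z, SSZ)), SSZ)))))
  →22  S(S(S(S(add(mul(S(add(Z, mul(Z, SZ))), add(Z, SSZ)), SSZ)))))
  →23  S(S(S(S(add(add(add(Z, SSZ), mul(add(Z, mul(Z, SZ)), add(Z, SSZ))), SSZ)))))
  →24  S(S(S(S(add(add(SSZ, mul(add(Z, mul(Z, SZ)), add(Z, SSZ))), SSZ)))))
  →25  S(S(S(S(add(S(add(SZ, mul(add(Z, mul(Z, SZ)), add(Z, SSZ)))), SSZ)))))
  →26  S(S(S(S(S(add(add(SZ, mul(add(Z, mul(Z, SZ)), add(Z, SSZ))), SSZ))))))
  →27  S(S(S(S(S(add(S(add(Z, mul(add(Z, mul(Z, SZ)), add(Z, SSZ)))), SSZ))))))
  →28  S(S(S(S(S(S(add(add(Z, mul(add(Z, mul(Z, SZ)), add(Z, SSZ))), SSZ)))))))
  →29  S(S(S(S(S(S(add(mul(add(Z, mul(Z, SZ)), add(Z, SSZ)), SSZ)))))))
  →30  S(S(S(S(S(S(add(mul(mul(Z, SZ), add(Z, SSZ)), SSZ)))))))
  →31  S(S(S(S(S(S(add(mul(Z, add(Z, SSZ)), SSZ)))))))
  →32  S(S(S(S(S(S(add(Z, SSZ)))))))
  →33  S^8(Z)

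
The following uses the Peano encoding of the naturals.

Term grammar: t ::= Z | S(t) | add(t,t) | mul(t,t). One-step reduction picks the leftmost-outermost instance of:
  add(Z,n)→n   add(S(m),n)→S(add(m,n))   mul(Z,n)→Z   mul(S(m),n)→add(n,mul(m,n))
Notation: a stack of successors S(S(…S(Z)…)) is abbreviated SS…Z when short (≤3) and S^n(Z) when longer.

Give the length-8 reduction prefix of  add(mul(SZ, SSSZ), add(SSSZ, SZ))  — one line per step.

  start: add(mul(SZ, SSSZ), add(SSSZ, SZ))
  [1] add(add(SSSZ, mul(Z, SSSZ)), add(SSSZ, SZ))
  [2] add(S(add(SSZ, mul(Z, SSSZ))), add(SSSZ, SZ))
  [3] S(add(add(SSZ, mul(Z, SSSZ)), add(SSSZ, SZ)))
  [4] S(add(S(add(SZ, mul(Z, SSSZ))), add(SSSZ, SZ)))
  [5] S(S(add(add(SZ, mul(Z, SSSZ)), add(SSSZ, SZ))))
  [6] S(S(add(S(add(Z, mul(Z, SSSZ))), add(SSSZ, SZ))))
  [7] S(S(S(add(add(Z, mul(Z, SSSZ)), add(SSSZ, SZ)))))
  [8] S(S(S(add(mul(Z, SSSZ), add(SSSZ, SZ)))))

Answer: after 8 steps: S(S(S(add(mul(Z, SSSZ), add(SSSZ, SZ)))))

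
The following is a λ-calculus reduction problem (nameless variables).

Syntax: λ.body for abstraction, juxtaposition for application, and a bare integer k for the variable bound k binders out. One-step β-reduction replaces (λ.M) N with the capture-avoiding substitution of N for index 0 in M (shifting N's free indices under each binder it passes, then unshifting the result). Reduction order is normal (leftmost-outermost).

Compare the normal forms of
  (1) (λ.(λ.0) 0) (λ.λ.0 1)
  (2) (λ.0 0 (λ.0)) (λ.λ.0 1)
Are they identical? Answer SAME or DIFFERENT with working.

Term A:
  start: (λ.(λ.0) 0) (λ.λ.0 1)
  [1] (λ.0) (λ.λ.0 1)
  [2] λ.λ.0 1

Term B:
  start: (λ.0 0 (λ.0)) (λ.λ.0 1)
  [1] (λ.λ.0 1) (λ.λ.0 1) (λ.0)
  [2] (λ.0 (λ.λ.0 1)) (λ.0)
  [3] (λ.0) (λ.λ.0 1)
  [4] λ.λ.0 1

Answer: SAME — A ⇓ λ.λ.0 1, B ⇓ λ.λ.0 1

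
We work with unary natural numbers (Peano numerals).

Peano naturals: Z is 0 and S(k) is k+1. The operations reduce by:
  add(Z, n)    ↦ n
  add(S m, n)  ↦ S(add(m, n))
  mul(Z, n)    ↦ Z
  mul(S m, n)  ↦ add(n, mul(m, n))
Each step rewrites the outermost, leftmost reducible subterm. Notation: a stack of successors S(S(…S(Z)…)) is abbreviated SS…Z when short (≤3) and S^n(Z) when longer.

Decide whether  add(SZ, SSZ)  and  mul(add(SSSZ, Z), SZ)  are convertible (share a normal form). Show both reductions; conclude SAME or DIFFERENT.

Answer: SAME — A ⇓ SSSZ, B ⇓ SSSZ

Derivation:
Term A:
  start: add(SZ, SSZ)
  step 1: S(add(Z, SSZ))
  step 2: SSSZ

Term B:
  start: mul(add(SSSZ, Z), SZ)
  step 1: mul(S(add(SSZ, Z)), SZ)
  step 2: add(SZ, mul(add(SSZ, Z), SZ))
  step 3: S(add(Z, mul(add(SSZ, Z), SZ)))
  step 4: S(mul(add(SSZ, Z), SZ))
  step 5: S(mul(S(add(SZ, Z)), SZ))
  step 6: S(add(SZ, mul(add(SZ, Z), SZ)))
  step 7: S(S(add(Z, mul(add(SZ, Z), SZ))))
  step 8: S(S(mul(add(SZ, Z), SZ)))
  step 9: S(S(mul(S(add(Z, Z)), SZ)))
  step 10: S(S(add(SZ, mul(add(Z, Z), SZ))))
  step 11: S(S(S(add(Z, mul(add(Z, Z), SZ)))))
  step 12: S(S(S(mul(add(Z, Z), SZ))))
  step 13: S(S(S(mul(Z, SZ))))
  step 14: SSSZ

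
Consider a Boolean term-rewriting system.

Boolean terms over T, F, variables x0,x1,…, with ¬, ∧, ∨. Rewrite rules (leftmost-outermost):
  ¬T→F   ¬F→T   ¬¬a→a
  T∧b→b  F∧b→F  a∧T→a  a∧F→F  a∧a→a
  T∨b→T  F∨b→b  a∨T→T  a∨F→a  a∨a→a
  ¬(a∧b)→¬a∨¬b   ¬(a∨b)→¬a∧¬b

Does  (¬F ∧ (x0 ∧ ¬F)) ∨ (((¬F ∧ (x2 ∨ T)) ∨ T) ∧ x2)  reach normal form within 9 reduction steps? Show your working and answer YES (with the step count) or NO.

  start: (¬F ∧ (x0 ∧ ¬F)) ∨ (((¬F ∧ (x2 ∨ T)) ∨ T) ∧ x2)
  step 1: (T ∧ (x0 ∧ ¬F)) ∨ (((¬F ∧ (x2 ∨ T)) ∨ T) ∧ x2)
  step 2: (x0 ∧ ¬F) ∨ (((¬F ∧ (x2 ∨ T)) ∨ T) ∧ x2)
  step 3: (x0 ∧ T) ∨ (((¬F ∧ (x2 ∨ T)) ∨ T) ∧ x2)
  step 4: x0 ∨ (((¬F ∧ (x2 ∨ T)) ∨ T) ∧ x2)
  step 5: x0 ∨ (T ∧ x2)
  step 6: x0 ∨ x2

Answer: YES — reaches normal form x0 ∨ x2 in 6 ≤ 9 steps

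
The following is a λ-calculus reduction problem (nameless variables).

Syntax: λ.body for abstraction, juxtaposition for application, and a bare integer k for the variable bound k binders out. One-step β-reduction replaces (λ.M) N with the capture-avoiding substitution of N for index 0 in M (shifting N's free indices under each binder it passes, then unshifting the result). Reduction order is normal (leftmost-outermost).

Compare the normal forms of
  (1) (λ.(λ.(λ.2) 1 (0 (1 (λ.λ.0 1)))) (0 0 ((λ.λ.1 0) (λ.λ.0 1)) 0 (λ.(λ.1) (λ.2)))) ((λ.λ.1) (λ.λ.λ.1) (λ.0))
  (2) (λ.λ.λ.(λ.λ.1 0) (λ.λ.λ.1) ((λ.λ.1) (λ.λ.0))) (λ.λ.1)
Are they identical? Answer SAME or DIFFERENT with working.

Term A:
  start: (λ.(λ.(λ.2) 1 (0 (1 (λ.λ.0 1)))) (0 0 ((λ.λ.1 0) (λ.λ.0 1)) 0 (λ.(λ.1) (λ.2)))) ((λ.λ.1) (λ.λ.λ.1) (λ.0))
  [1] (λ.(λ.(λ.λ.1) (λ.λ.λ.1) (λ.0)) ((λ.λ.1) (λ.λ.λ.1) (λ.0)) (0 ((λ.λ.1) (λ.λ.λ.1) (λ.0) (λ.λ.0 1)))) ((λ.λ.1) (λ.λ.λ.1) (λ.0) ((λ.λ.1) (λ.λ.λ.1) (λ.0)) ((λ.λ.1 0) (λ.λ.0 1)) ((λ.λ.1) (λ.λ.λ.1) (λ.0)) (λ.(λ.1) (λ.(λ.λ.1) (λ.λ.λ.1) (λ.0))))
  [2] (λ.(λ.λ.1) (λ.λ.λ.1) (λ.0)) ((λ.λ.1) (λ.λ.λ.1) (λ.0)) ((λ.λ.1) (λ.λ.λ.1) (λ.0) ((λ.λ.1) (λ.λ.λ.1) (λ.0)) ((λ.λ.1 0) (λ.λ.0 1)) ((λ.λ.1) (λ.λ.λ.1) (λ.0)) (λ.(λ.1) (λ.(λ.λ.1) (λ.λ.λ.1) (λ.0))) ((λ.λ.1) (λ.λ.λ.1) (λ.0) (λ.λ.0 1)))
  [3] (λ.λ.1) (λ.λ.λ.1) (λ.0) ((λ.λ.1) (λ.λ.λ.1) (λ.0) ((λ.λ.1) (λ.λ.λ.1) (λ.0)) ((λ.λ.1 0) (λ.λ.0 1)) ((λ.λ.1) (λ.λ.λ.1) (λ.0)) (λ.(λ.1) (λ.(λ.λ.1) (λ.λ.λ.1) (λ.0))) ((λ.λ.1) (λ.λ.λ.1) (λ.0) (λ.λ.0 1)))
  [4] (λ.λ.λ.λ.1) (λ.0) ((λ.λ.1) (λ.λ.λ.1) (λ.0) ((λ.λ.1) (λ.λ.λ.1) (λ.0)) ((λ.λ.1 0) (λ.λ.0 1)) ((λ.λ.1) (λ.λ.λ.1) (λ.0)) (λ.(λ.1) (λ.(λ.λ.1) (λ.λ.λ.1) (λ.0))) ((λ.λ.1) (λ.λ.λ.1) (λ.0) (λ.λ.0 1)))
  [5] (λ.λ.λ.1) ((λ.λ.1) (λ.λ.λ.1) (λ.0) ((λ.λ.1) (λ.λ.λ.1) (λ.0)) ((λ.λ.1 0) (λ.λ.0 1)) ((λ.λ.1) (λ.λ.λ.1) (λ.0)) (λ.(λ.1) (λ.(λ.λ.1) (λ.λ.λ.1) (λ.0))) ((λ.λ.1) (λ.λ.λ.1) (λ.0) (λ.λ.0 1)))
  [6] λ.λ.1

Term B:
  start: (λ.λ.λ.(λ.λ.1 0) (λ.λ.λ.1) ((λ.λ.1) (λ.λ.0))) (λ.λ.1)
  [1] λ.λ.(λ.λ.1 0) (λ.λ.λ.1) ((λ.λ.1) (λ.λ.0))
  [2] λ.λ.(λ.(λ.λ.λ.1) 0) ((λ.λ.1) (λ.λ.0))
  [3] λ.λ.(λ.λ.λ.1) ((λ.λ.1) (λ.λ.0))
  [4] λ.λ.λ.λ.1

Answer: DIFFERENT — A ⇓ λ.λ.1, B ⇓ λ.λ.λ.λ.1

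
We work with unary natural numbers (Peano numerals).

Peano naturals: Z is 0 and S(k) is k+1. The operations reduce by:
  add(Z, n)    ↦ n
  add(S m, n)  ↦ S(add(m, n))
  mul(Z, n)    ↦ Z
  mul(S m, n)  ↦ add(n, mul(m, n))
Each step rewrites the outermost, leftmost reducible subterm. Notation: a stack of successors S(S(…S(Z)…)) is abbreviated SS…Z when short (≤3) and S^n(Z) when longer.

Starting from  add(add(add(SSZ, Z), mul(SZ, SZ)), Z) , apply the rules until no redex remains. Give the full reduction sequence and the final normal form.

Answer: normal form = SSSZ  (in 14 steps)

Reduction:
  start: add(add(add(SSZ, Z), mul(SZ, SZ)), Z)
  [1] add(add(S(add(SZ, Z)), mul(SZ, SZ)), Z)
  [2] add(S(add(add(SZ, Z), mul(SZ, SZ))), Z)
  [3] S(add(add(add(SZ, Z), mul(SZ, SZ)), Z))
  [4] S(add(add(S(add(Z, Z)), mul(SZ, SZ)), Z))
  [5] S(add(S(add(add(Z, Z), mul(SZ, SZ))), Z))
  [6] S(S(add(add(add(Z, Z), mul(SZ, SZ)), Z)))
  [7] S(S(add(add(Z, mul(SZ, SZ)), Z)))
  [8] S(S(add(mul(SZ, SZ), Z)))
  [9] S(S(add(add(SZ, mul(Z, SZ)), Z)))
  [10] S(S(add(S(add(Z, mul(Z, SZ))), Z)))
  [11] S(S(S(add(add(Z, mul(Z, SZ)), Z))))
  [12] S(S(S(add(mul(Z, SZ), Z))))
  [13] S(S(S(add(Z, Z))))
  [14] SSSZ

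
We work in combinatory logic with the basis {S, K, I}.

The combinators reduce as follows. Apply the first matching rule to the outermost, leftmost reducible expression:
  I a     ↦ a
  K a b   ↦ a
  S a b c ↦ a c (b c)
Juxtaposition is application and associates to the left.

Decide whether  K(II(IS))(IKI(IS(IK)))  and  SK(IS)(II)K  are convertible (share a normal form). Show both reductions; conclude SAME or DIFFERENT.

Answer: DIFFERENT — A ⇓ S, B ⇓ K

Reduction:
Term A:
  start: K(II(IS))(IKI(IS(IK)))
  →1  II(IS)
  →2  I(IS)
  →3  IS
  →4  S

Term B:
  start: SK(IS)(II)K
  →1  K(II)(IS(II))K
  →2  IIK
  →3  IK
  →4  K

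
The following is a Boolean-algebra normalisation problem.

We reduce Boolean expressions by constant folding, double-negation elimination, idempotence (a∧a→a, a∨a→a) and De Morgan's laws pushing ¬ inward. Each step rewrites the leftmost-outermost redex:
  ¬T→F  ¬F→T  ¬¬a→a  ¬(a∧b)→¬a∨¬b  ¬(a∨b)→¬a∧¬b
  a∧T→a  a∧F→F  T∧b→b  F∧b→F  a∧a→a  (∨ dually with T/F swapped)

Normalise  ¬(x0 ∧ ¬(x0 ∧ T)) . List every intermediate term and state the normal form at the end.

Answer: normal form = ¬x0 ∨ x0  (in 3 steps)

Working:
  start: ¬(x0 ∧ ¬(x0 ∧ T))
  step 1: ¬x0 ∨ ¬¬(x0 ∧ T)
  step 2: ¬x0 ∨ (x0 ∧ T)
  step 3: ¬x0 ∨ x0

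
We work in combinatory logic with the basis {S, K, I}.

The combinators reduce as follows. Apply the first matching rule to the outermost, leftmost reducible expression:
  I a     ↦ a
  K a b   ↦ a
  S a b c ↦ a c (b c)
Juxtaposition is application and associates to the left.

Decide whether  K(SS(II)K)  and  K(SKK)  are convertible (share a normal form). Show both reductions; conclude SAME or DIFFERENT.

Answer: SAME — A ⇓ K(SKK), B ⇓ K(SKK)

Reduction:
Term A:
  start: K(SS(II)K)
  [1] K(SK(IIK))
  [2] K(SK(IK))
  [3] K(SKK)

Term B:
  start: K(SKK)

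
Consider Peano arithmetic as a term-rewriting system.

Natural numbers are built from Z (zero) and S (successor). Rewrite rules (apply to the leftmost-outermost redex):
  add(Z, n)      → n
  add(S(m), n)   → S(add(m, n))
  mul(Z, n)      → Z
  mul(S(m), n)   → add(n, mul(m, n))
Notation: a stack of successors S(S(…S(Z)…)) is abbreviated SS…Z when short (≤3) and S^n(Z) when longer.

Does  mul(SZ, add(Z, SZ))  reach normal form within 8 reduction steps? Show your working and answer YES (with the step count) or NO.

  start: mul(SZ, add(Z, SZ))
  [1] add(add(Z, SZ), mul(Z, add(Z, SZ)))
  [2] add(SZ, mul(Z, add(Z, SZ)))
  [3] S(add(Z, mul(Z, add(Z, SZ))))
  [4] S(mul(Z, add(Z, SZ)))
  [5] SZ

Answer: YES — reaches normal form SZ in 5 ≤ 8 steps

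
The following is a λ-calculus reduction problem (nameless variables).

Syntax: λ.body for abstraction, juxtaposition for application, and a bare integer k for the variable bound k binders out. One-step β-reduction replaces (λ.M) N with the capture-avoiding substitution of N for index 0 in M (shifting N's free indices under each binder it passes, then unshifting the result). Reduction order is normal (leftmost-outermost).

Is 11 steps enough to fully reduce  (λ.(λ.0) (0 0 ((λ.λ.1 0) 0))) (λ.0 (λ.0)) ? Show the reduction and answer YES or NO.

Answer: YES — reaches normal form λ.0 (λ.0) in 8 ≤ 11 steps

Reduction:
  start: (λ.(λ.0) (0 0 ((λ.λ.1 0) 0))) (λ.0 (λ.0))
  [1] (λ.0) ((λ.0 (λ.0)) (λ.0 (λ.0)) ((λ.λ.1 0) (λ.0 (λ.0))))
  [2] (λ.0 (λ.0)) (λ.0 (λ.0)) ((λ.λ.1 0) (λ.0 (λ.0)))
  [3] (λ.0 (λ.0)) (λ.0) ((λ.λ.1 0) (λ.0 (λ.0)))
  [4] (λ.0) (λ.0) ((λ.λ.1 0) (λ.0 (λ.0)))
  [5] (λ.0) ((λ.λ.1 0) (λ.0 (λ.0)))
  [6] (λ.λ.1 0) (λ.0 (λ.0))
  [7] λ.(λ.0 (λ.0)) 0
  [8] λ.0 (λ.0)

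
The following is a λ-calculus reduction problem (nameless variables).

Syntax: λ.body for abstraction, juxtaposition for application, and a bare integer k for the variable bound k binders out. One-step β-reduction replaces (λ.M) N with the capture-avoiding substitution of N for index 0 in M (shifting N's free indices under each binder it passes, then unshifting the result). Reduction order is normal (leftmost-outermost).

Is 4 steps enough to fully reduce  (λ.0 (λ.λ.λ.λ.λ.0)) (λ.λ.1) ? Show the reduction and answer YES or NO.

Answer: YES — reaches normal form λ.λ.λ.λ.λ.λ.0 in 2 ≤ 4 steps

Working:
  start: (λ.0 (λ.λ.λ.λ.λ.0)) (λ.λ.1)
  [1] (λ.λ.1) (λ.λ.λ.λ.λ.0)
  [2] λ.λ.λ.λ.λ.λ.0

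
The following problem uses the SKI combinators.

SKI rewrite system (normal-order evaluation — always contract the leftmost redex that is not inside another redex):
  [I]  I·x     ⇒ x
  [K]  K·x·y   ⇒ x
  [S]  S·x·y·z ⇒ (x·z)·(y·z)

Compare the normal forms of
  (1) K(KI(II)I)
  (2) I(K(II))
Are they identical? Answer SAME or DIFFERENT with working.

Term A:
  start: K(KI(II)I)
  [1] K(II)
  [2] KI

Term B:
  start: I(K(II))
  [1] K(II)
  [2] KI

Answer: SAME — A ⇓ KI, B ⇓ KI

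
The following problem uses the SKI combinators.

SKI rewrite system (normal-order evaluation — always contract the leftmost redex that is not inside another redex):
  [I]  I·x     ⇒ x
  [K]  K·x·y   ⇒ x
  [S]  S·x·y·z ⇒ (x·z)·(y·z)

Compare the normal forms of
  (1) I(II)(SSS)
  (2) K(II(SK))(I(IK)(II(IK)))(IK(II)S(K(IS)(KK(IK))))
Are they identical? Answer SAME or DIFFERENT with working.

Term A:
  start: I(II)(SSS)
  [1] II(SSS)
  [2] I(SSS)
  [3] SSS

Term B:
  start: K(II(SK))(I(IK)(II(IK)))(IK(II)S(K(IS)(KK(IK))))
  [1] II(SK)(IK(II)S(K(IS)(KK(IK))))
  [2] I(SK)(IK(II)S(K(IS)(KK(IK))))
  [3] SK(IK(II)S(K(IS)(KK(IK))))
  [4] SK(K(II)S(K(IS)(KK(IK))))
  [5] SK(II(K(IS)(KK(IK))))
  [6] SK(I(K(IS)(KK(IK))))
  [7] SK(K(IS)(KK(IK)))
  [8] SK(IS)
  [9] SKS

Answer: DIFFERENT — A ⇓ SSS, B ⇓ SKS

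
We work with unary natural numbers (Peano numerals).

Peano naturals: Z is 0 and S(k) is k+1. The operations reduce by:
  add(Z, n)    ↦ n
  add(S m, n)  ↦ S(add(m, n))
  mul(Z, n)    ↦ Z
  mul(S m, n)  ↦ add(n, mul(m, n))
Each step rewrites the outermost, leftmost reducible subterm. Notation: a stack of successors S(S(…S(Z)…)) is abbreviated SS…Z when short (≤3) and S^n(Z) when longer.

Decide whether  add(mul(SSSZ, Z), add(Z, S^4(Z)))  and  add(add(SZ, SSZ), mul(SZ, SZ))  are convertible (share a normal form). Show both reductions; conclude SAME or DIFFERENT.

Answer: SAME — A ⇓ S^4(Z), B ⇓ S^4(Z)

Reduction:
Term A:
  start: add(mul(SSSZ, Z), add(Z, S^4(Z)))
  step 1: add(add(Z, mul(SSZ, Z)), add(Z, S^4(Z)))
  step 2: add(mul(SSZ, Z), add(Z, S^4(Z)))
  step 3: add(add(Z, mul(SZ, Z)), add(Z, S^4(Z)))
  step 4: add(mul(SZ, Z), add(Z, S^4(Z)))
  step 5: add(add(Z, mul(Z, Z)), add(Z, S^4(Z)))
  step 6: add(mul(Z, Z), add(Z, S^4(Z)))
  step 7: add(Z, add(Z, S^4(Z)))
  step 8: add(Z, S^4(Z))
  step 9: S^4(Z)

Term B:
  start: add(add(SZ, SSZ), mul(SZ, SZ))
  step 1: add(S(add(Z, SSZ)), mul(SZ, SZ))
  step 2: S(add(add(Z, SSZ), mul(SZ, SZ)))
  step 3: S(add(SSZ, mul(SZ, SZ)))
  step 4: S(S(add(SZ, mul(SZ, SZ))))
  step 5: S(S(S(add(Z, mul(SZ, SZ)))))
  step 6: S(S(S(mul(SZ, SZ))))
  step 7: S(S(S(add(SZ, mul(Z, SZ)))))
  step 8: S(S(S(S(add(Z, mul(Z, SZ))))))
  step 9: S(S(S(S(mul(Z, SZ)))))
  step 10: S^4(Z)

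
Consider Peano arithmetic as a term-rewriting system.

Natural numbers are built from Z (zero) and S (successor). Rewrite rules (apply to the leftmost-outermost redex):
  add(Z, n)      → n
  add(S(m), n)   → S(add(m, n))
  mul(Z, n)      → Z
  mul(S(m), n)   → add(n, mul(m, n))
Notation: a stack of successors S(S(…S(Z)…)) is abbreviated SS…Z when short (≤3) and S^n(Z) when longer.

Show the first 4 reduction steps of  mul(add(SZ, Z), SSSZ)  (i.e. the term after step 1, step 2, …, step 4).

  start: mul(add(SZ, Z), SSSZ)
  [1] mul(S(add(Z, Z)), SSSZ)
  [2] add(SSSZ, mul(add(Z, Z), SSSZ))
  [3] S(add(SSZ, mul(add(Z, Z), SSSZ)))
  [4] S(S(add(SZ, mul(add(Z, Z), SSSZ))))

Answer: after 4 steps: S(S(add(SZ, mul(add(Z, Z), SSSZ))))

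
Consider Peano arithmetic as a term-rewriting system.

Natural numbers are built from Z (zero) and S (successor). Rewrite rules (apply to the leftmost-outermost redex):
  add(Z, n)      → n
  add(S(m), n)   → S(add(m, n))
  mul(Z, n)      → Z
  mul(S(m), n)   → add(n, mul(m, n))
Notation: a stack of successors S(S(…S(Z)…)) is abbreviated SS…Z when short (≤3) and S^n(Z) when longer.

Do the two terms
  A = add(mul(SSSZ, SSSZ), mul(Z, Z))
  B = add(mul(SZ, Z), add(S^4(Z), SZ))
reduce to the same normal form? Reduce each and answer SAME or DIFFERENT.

Answer: DIFFERENT — A ⇓ S^9(Z), B ⇓ S^5(Z)

Reduction:
Term A:
  start: add(mul(SSSZ, SSSZ), mul(Z, Z))
  step 1: add(add(SSSZ, mul(SSZ, SSSZ)), mul(Z, Z))
  step 2: add(S(add(SSZ, mul(SSZ, SSSZ))), mul(Z, Z))
  step 3: S(add(add(SSZ, mul(SSZ, SSSZ)), mul(Z, Z)))
  step 4: S(add(S(add(SZ, mul(SSZ, SSSZ))), mul(Z, Z)))
  step 5: S(S(add(add(SZ, mul(SSZ, SSSZ)), mul(Z, Z))))
  step 6: S(S(add(S(add(Z, mul(SSZ, SSSZ))), mul(Z, Z))))
  step 7: S(S(S(add(add(Z, mul(SSZ, SSSZ)), mul(Z, Z)))))
  step 8: S(S(S(add(mul(SSZ, SSSZ), mul(Z, Z)))))
  step 9: S(S(S(add(add(SSSZ, mul(SZ, SSSZ)), mul(Z, Z)))))
  step 10: S(S(S(add(S(add(SSZ, mul(SZ, SSSZ))), mul(Z, Z)))))
  step 11: S(S(S(S(add(add(SSZ, mul(SZ, SSSZ)), mul(Z, Z))))))
  step 12: S(S(S(S(add(S(add(SZ, mul(SZ, SSSZ))), mul(Z, Z))))))
  step 13: S(S(S(S(S(add(add(SZ, mul(SZ, SSSZ)), mul(Z, Z)))))))
  step 14: S(S(S(S(S(add(S(add(Z, mul(SZ, SSSZ))), mul(Z, Z)))))))
  step 15: S(S(S(S(S(S(add(add(Z, mul(SZ, SSSZ)), mul(Z, Z))))))))
  step 16: S(S(S(S(S(S(add(mul(SZ, SSSZ), mul(Z, Z))))))))
  step 17: S(S(S(S(S(S(add(add(SSSZ, mul(Z, SSSZ)), mul(Z, Z))))))))
  step 18: S(S(S(S(S(S(add(S(add(SSZ, mul(Z, SSSZ))), mul(Z, Z))))))))
  step 19: S(S(S(S(S(S(S(add(add(SSZ, mul(Z, SSSZ)), mul(Z, Z)))))))))
  step 20: S(S(S(S(S(S(S(add(S(add(SZ, mul(Z, SSSZ))), mul(Z, Z)))))))))
  step 21: S(S(S(S(S(S(S(S(add(add(SZ, mul(Z, SSSZ)), mul(Z, Z))))))))))
  step 22: S(S(S(S(S(S(S(S(add(S(add(Z, mul(Z, SSSZ))), mul(Z, Z))))))))))
  step 23: S(S(S(S(S(S(S(S(S(add(add(Z, mul(Z, SSSZ)), mul(Z, Z)))))))))))
  step 24: S(S(S(S(S(S(S(S(S(add(mul(Z, SSSZ), mul(Z, Z)))))))))))
  step 25: S(S(S(S(S(S(S(S(S(add(Z, mul(Z, Z)))))))))))
  step 26: S(S(S(S(S(S(S(S(S(mul(Z, Z))))))))))
  step 27: S^9(Z)

Term B:
  start: add(mul(SZ, Z), add(S^4(Z), SZ))
  step 1: add(add(Z, mul(Z, Z)), add(S^4(Z), SZ))
  step 2: add(mul(Z, Z), add(S^4(Z), SZ))
  step 3: add(Z, add(S^4(Z), SZ))
  step 4: add(S^4(Z), SZ)
  step 5: S(add(SSSZ, SZ))
  step 6: S(S(add(SSZ, SZ)))
  step 7: S(S(S(add(SZ, SZ))))
  step 8: S(S(S(S(add(Z, SZ)))))
  step 9: S^5(Z)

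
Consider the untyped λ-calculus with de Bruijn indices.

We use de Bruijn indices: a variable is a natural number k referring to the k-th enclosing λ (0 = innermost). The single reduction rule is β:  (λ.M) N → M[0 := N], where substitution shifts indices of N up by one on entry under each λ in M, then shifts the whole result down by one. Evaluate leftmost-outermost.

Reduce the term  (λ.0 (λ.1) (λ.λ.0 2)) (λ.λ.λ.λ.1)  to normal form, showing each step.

Answer: normal form = λ.λ.1  (in 3 steps)

Reduction:
  start: (λ.0 (λ.1) (λ.λ.0 2)) (λ.λ.λ.λ.1)
  →1  (λ.λ.λ.λ.1) (λ.λ.λ.λ.λ.1) (λ.λ.0 (λ.λ.λ.λ.1))
  →2  (λ.λ.λ.1) (λ.λ.0 (λ.λ.λ.λ.1))
  →3  λ.λ.1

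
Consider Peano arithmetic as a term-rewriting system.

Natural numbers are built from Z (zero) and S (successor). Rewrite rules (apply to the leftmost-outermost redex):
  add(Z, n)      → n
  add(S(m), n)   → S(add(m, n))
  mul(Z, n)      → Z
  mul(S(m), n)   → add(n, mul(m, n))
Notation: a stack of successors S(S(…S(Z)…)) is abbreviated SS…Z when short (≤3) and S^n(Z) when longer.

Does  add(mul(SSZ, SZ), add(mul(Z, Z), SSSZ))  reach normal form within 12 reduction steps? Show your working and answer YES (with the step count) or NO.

  start: add(mul(SSZ, SZ), add(mul(Z, Z), SSSZ))
  →1  add(add(SZ, mul(SZ, SZ)), add(mul(Z, Z), SSSZ))
  →2  add(S(add(Z, mul(SZ, SZ))), add(mul(Z, Z), SSSZ))
  →3  S(add(add(Z, mul(SZ, SZ)), add(mul(Z, Z), SSSZ)))
  →4  S(add(mul(SZ, SZ), add(mul(Z, Z), SSSZ)))
  →5  S(add(add(SZ, mul(Z, SZ)), add(mul(Z, Z), SSSZ)))
  →6  S(add(S(add(Z, mul(Z, SZ))), add(mul(Z, Z), SSSZ)))
  →7  S(S(add(add(Z, mul(Z, SZ)), add(mul(Z, Z), SSSZ))))
  →8  S(S(add(mul(Z, SZ), add(mul(Z, Z), SSSZ))))
  →9  S(S(add(Z, add(mul(Z, Z), SSSZ))))
  →10  S(S(add(mul(Z, Z), SSSZ)))
  →11  S(S(add(Z, SSSZ)))
  →12  S^5(Z)

Answer: YES — reaches normal form S^5(Z) in 12 ≤ 12 steps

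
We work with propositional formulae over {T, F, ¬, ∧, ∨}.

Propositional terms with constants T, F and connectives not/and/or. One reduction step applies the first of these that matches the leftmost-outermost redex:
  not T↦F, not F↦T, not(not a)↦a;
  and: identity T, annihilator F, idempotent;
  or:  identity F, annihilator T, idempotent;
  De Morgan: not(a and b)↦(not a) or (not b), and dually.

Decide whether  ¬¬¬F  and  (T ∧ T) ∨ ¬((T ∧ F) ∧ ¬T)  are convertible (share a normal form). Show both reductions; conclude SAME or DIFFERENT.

Answer: SAME — A ⇓ T, B ⇓ T

Reduction:
Term A:
  start: ¬¬¬F
  →1  ¬F
  →2  T

Term B:
  start: (T ∧ T) ∨ ¬((T ∧ F) ∧ ¬T)
  →1  T ∨ ¬((T ∧ F) ∧ ¬T)
  →2  T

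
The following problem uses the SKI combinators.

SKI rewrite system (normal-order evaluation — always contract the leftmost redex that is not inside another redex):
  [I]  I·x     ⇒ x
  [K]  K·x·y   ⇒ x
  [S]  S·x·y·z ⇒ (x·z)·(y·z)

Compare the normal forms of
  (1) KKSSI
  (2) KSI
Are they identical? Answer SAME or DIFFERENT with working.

Answer: SAME — A ⇓ S, B ⇓ S

Working:
Term A:
  start: KKSSI
  [1] KSI
  [2] S

Term B:
  start: KSI
  [1] S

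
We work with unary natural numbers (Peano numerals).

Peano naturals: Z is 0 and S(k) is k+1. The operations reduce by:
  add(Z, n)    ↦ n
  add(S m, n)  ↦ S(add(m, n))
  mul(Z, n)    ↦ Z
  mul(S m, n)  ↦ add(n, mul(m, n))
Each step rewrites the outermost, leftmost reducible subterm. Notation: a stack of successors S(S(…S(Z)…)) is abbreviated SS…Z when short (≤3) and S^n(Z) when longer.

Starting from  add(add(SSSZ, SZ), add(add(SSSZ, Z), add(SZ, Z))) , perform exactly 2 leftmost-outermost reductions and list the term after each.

Answer: after 2 steps: S(add(add(SSZ, SZ), add(add(SSSZ, Z), add(SZ, Z))))

Reduction:
  start: add(add(SSSZ, SZ), add(add(SSSZ, Z), add(SZ, Z)))
  step 1: add(S(add(SSZ, SZ)), add(add(SSSZ, Z), add(SZ, Z)))
  step 2: S(add(add(SSZ, SZ), add(add(SSSZ, Z), add(SZ, Z))))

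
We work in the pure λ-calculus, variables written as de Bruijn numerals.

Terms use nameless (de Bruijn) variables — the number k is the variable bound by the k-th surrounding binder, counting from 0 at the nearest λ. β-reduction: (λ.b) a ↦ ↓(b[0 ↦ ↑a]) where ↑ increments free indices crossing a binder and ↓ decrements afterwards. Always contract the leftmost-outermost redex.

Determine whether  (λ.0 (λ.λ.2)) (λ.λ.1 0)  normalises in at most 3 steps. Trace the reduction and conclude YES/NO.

Answer: YES — reaches normal form λ.λ.λ.λ.1 0 in 3 ≤ 3 steps

Reduction:
  start: (λ.0 (λ.λ.2)) (λ.λ.1 0)
  [1] (λ.λ.1 0) (λ.λ.λ.λ.1 0)
  [2] λ.(λ.λ.λ.λ.1 0) 0
  [3] λ.λ.λ.λ.1 0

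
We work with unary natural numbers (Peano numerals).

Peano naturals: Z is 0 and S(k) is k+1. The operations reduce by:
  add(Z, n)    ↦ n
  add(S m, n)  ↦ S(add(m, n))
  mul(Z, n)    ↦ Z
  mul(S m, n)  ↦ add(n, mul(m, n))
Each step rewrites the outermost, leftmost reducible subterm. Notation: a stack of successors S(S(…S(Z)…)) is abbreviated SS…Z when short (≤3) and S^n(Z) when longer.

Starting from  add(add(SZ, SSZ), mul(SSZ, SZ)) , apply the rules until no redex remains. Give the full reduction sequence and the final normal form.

  start: add(add(SZ, SSZ), mul(SSZ, SZ))
  [1] add(S(add(Z, SSZ)), mul(SSZ, SZ))
  [2] S(add(add(Z, SSZ), mul(SSZ, SZ)))
  [3] S(add(SSZ, mul(SSZ, SZ)))
  [4] S(S(add(SZ, mul(SSZ, SZ))))
  [5] S(S(S(add(Z, mul(SSZ, SZ)))))
  [6] S(S(S(mul(SSZ, SZ))))
  [7] S(S(S(add(SZ, mul(SZ, SZ)))))
  [8] S(S(S(S(add(Z, mul(SZ, SZ))))))
  [9] S(S(S(S(mul(SZ, SZ)))))
  [10] S(S(S(S(add(SZ, mul(Z, SZ))))))
  [11] S(S(S(S(S(add(Z, mul(Z, SZ)))))))
  [12] S(S(S(S(S(mul(Z, SZ))))))
  [13] S^5(Z)

Answer: normal form = S^5(Z)  (in 13 steps)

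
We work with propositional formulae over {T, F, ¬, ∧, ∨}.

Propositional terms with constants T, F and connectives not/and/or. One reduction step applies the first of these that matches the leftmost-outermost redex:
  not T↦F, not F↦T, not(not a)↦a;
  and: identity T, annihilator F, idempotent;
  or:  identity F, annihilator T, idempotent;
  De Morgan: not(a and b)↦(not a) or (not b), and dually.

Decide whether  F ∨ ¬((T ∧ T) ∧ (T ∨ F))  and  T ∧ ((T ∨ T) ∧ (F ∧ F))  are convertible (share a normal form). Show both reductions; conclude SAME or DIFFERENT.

Term A:
  start: F ∨ ¬((T ∧ T) ∧ (T ∨ F))
  step 1: ¬((T ∧ T) ∧ (T ∨ F))
  step 2: ¬(T ∧ T) ∨ ¬(T ∨ F)
  step 3: (¬T ∨ ¬T) ∨ ¬(T ∨ F)
  step 4: ¬T ∨ ¬(T ∨ F)
  step 5: F ∨ ¬(T ∨ F)
  step 6: ¬(T ∨ F)
  step 7: ¬T ∧ ¬F
  step 8: F ∧ ¬F
  step 9: F

Term B:
  start: T ∧ ((T ∨ T) ∧ (F ∧ F))
  step 1: (T ∨ T) ∧ (F ∧ F)
  step 2: T ∧ (F ∧ F)
  step 3: F ∧ F
  step 4: F

Answer: SAME — A ⇓ F, B ⇓ F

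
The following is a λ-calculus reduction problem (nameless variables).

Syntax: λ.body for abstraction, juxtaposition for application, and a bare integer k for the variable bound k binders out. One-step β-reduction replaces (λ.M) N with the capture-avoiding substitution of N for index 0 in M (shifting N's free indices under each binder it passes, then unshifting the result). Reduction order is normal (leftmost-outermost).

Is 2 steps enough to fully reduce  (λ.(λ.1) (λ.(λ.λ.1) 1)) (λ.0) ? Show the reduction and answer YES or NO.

Answer: YES — reaches normal form λ.0 in 2 ≤ 2 steps

Reduction:
  start: (λ.(λ.1) (λ.(λ.λ.1) 1)) (λ.0)
  step 1: (λ.λ.0) (λ.(λ.λ.1) (λ.0))
  step 2: λ.0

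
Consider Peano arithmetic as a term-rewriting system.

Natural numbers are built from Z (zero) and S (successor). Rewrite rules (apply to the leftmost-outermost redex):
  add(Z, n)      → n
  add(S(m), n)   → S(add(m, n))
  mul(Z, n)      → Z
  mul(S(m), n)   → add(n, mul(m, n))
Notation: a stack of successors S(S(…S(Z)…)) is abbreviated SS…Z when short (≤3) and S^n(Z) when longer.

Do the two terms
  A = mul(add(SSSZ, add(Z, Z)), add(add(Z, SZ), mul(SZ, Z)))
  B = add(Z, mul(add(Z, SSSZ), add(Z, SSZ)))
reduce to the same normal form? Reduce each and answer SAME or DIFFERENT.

Answer: DIFFERENT — A ⇓ SSSZ, B ⇓ S^6(Z)

Working:
Term A:
  start: mul(add(SSSZ, add(Z, Z)), add(add(Z, SZ), mul(SZ, Z)))
  [1] mul(S(add(SSZ, add(Z, Z))), add(add(Z, SZ), mul(SZ, Z)))
  [2] add(add(add(Z, SZ), mul(SZ, Z)), mul(add(SSZ, add(Z, Z)), add(add(Z, SZ), mul(SZ, Z))))
  [3] add(add(SZ, mul(SZ, Z)), mul(add(SSZ, add(Z, Z)), add(add(Z, SZ), mul(SZ, Z))))
  [4] add(S(add(Z, mul(SZ, Z))), mul(add(SSZ, add(Z, Z)), add(add(Z, SZ), mul(SZ, Z))))
  [5] S(add(add(Z, mul(SZ, Z)), mul(add(SSZ, add(Z, Z)), add(add(Z, SZ), mul(SZ, Z)))))
  [6] S(add(mul(SZ, Z), mul(add(SSZ, add(Z, Z)), add(add(Z, SZ), mul(SZ, Z)))))
  [7] S(add(add(Z, mul(Z, Z)), mul(add(SSZ, add(Z, Z)), add(add(Z, SZ), mul(SZ, Z)))))
  [8] S(add(mul(Z, Z), mul(add(SSZ, add(Z, Z)), add(add(Z, SZ), mul(SZ, Z)))))
  [9] S(add(Z, mul(add(SSZ, add(Z, Z)), add(add(Z, SZ), mul(SZ, Z)))))
  [10] S(mul(add(SSZ, add(Z, Z)), add(add(Z, SZ), mul(SZ, Z))))
  [11] S(mul(S(add(SZ, add(Z, Z))), add(add(Z, SZ), mul(SZ, Z))))
  [12] S(add(add(add(Z, SZ), mul(SZ, Z)), mul(add(SZ, add(Z, Z)), add(add(Z, SZ), mul(SZ, Z)))))
  [13] S(add(add(SZ, mul(SZ, Z)), mul(add(SZ, add(Z, Z)), add(add(Z, SZ), mul(SZ, Z)))))
  [14] S(add(S(add(Z, mul(SZ, Z))), mul(add(SZ, add(Z, Z)), add(add(Z, SZ), mul(SZ, Z)))))
  [15] S(S(add(add(Z, mul(SZ, Z)), mul(add(SZ, add(Z, Z)), add(add(Z, SZ), mul(SZ, Z))))))
  [16] S(S(add(mul(SZ, Z), mul(add(SZ, add(Z, Z)), add(add(Z, SZ), mul(SZ, Z))))))
  [17] S(S(add(add(Z, mul(Z, Z)), mul(add(SZ, add(Z, Z)), add(add(Z, SZ), mul(SZ, Z))))))
  [18] S(S(add(mul(Z, Z), mul(add(SZ, add(Z, Z)), add(add(Z, SZ), mul(SZ, Z))))))
  [19] S(S(add(Z, mul(add(SZ, add(Z, Z)), add(add(Z, SZ), mul(SZ, Z))))))
  [20] S(S(mul(add(SZ, add(Z, Z)), add(add(Z, SZ), mul(SZ, Z)))))
  [21] S(S(mul(S(add(Z, add(Z, Z))), add(add(Z, SZ), mul(SZ, Z)))))
  [22] S(S(add(add(add(Z, SZ), mul(SZ, Z)), mul(add(Z, add(Z, Z)), add(add(Z, SZ), mul(SZ, Z))))))
  [23] S(S(add(add(SZ, mul(SZ, Z)), mul(add(Z, add(Z, Z)), add(add(Z, SZ), mul(SZ, Z))))))
  [24] S(S(add(S(add(Z, mul(SZ, Z))), mul(add(Z, add(Z, Z)), add(add(Z, SZ), mul(SZ, Z))))))
  [25] S(S(S(add(add(Z, mul(SZ, Z)), mul(add(Z, add(Z, Z)), add(add(Z, SZ), mul(SZ, Z)))))))
  [26] S(S(S(add(mul(SZ, Z), mul(add(Z, add(Z, Z)), add(add(Z, SZ), mul(SZ, Z)))))))
  [27] S(S(S(add(add(Z, mul(Z, Z)), mul(add(Z, add(Z, Z)), add(add(Z, SZ), mul(SZ, Z)))))))
  [28] S(S(S(add(mul(Z, Z), mul(add(Z, add(Z, Z)), add(add(Z, SZ), mul(SZ, Z)))))))
  [29] S(S(S(add(Z, mul(add(Z, add(Z, Z)), add(add(Z, SZ), mul(SZ, Z)))))))
  [30] S(S(S(mul(add(Z, add(Z, Z)), add(add(Z, SZ), mul(SZ, Z))))))
  [31] S(S(S(mul(add(Z, Z), add(add(Z, SZ), mul(SZ, Z))))))
  [32] S(S(S(mul(Z, add(add(Z, SZ), mul(SZ, Z))))))
  [33] SSSZ

Term B:
  start: add(Z, mul(add(Z, SSSZ), add(Z, SSZ)))
  [1] mul(add(Z, SSSZ), add(Z, SSZ))
  [2] mul(SSSZ, add(Z, SSZ))
  [3] add(add(Z, SSZ), mul(SSZ, add(Z, SSZ)))
  [4] add(SSZ, mul(SSZ, add(Z, SSZ)))
  [5] S(add(SZ, mul(SSZ, add(Z, SSZ))))
  [6] S(S(add(Z, mul(SSZ, add(Z, SSZ)))))
  [7] S(S(mul(SSZ, add(Z, SSZ))))
  [8] S(S(add(add(Z, SSZ), mul(SZ, add(Z, SSZ)))))
  [9] S(S(add(SSZ, mul(SZ, add(Z, SSZ)))))
  [10] S(S(S(add(SZ, mul(SZ, add(Z, SSZ))))))
  [11] S(S(S(S(add(Z, mul(SZ, add(Z, SSZ)))))))
  [12] S(S(S(S(mul(SZ, add(Z, SSZ))))))
  [13] S(S(S(S(add(add(Z, SSZ), mul(Z, add(Z, SSZ)))))))
  [14] S(S(S(S(add(SSZ, mul(Z, add(Z, SSZ)))))))
  [15] S(S(S(S(S(add(SZ, mul(Z, add(Z, SSZ))))))))
  [16] S(S(S(S(S(S(add(Z, mul(Z, add(Z, SSZ)))))))))
  [17] S(S(S(S(S(S(mul(Z, add(Z, SSZ))))))))
  [18] S^6(Z)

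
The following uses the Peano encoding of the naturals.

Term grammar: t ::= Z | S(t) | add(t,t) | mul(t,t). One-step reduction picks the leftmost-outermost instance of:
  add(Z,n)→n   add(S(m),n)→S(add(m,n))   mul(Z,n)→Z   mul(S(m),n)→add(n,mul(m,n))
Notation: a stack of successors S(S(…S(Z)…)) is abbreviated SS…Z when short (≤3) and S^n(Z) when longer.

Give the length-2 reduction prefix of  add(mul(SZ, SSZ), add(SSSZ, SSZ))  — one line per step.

Answer: after 2 steps: add(S(add(SZ, mul(Z, SSZ))), add(SSSZ, SSZ))

Working:
  start: add(mul(SZ, SSZ), add(SSSZ, SSZ))
  →1  add(add(SSZ, mul(Z, SSZ)), add(SSSZ, SSZ))
  →2  add(S(add(SZ, mul(Z, SSZ))), add(SSSZ, SSZ))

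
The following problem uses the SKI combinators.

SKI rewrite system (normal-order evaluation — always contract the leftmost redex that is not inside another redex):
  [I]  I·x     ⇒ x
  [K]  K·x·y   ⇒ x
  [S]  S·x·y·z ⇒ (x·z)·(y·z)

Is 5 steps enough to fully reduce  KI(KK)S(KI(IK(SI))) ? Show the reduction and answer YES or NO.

Answer: YES — reaches normal form SI in 3 ≤ 5 steps

Working:
  start: KI(KK)S(KI(IK(SI)))
  [1] IS(KI(IK(SI)))
  [2] S(KI(IK(SI)))
  [3] SI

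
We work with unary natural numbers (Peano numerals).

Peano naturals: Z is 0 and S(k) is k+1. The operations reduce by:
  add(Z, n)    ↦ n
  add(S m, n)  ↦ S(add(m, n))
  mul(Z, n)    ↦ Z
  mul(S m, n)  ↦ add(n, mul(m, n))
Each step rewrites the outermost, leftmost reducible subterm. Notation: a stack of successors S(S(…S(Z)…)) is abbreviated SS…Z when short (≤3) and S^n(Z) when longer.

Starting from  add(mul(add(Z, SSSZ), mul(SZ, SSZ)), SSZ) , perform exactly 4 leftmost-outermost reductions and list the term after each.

  start: add(mul(add(Z, SSSZ), mul(SZ, SSZ)), SSZ)
  [1] add(mul(SSSZ, mul(SZ, SSZ)), SSZ)
  [2] add(add(mul(SZ, SSZ), mul(SSZ, mul(SZ, SSZ))), SSZ)
  [3] add(add(add(SSZ, mul(Z, SSZ)), mul(SSZ, mul(SZ, SSZ))), SSZ)
  [4] add(add(S(add(SZ, mul(Z, SSZ))), mul(SSZ, mul(SZ, SSZ))), SSZ)

Answer: after 4 steps: add(add(S(add(SZ, mul(Z, SSZ))), mul(SSZ, mul(SZ, SSZ))), SSZ)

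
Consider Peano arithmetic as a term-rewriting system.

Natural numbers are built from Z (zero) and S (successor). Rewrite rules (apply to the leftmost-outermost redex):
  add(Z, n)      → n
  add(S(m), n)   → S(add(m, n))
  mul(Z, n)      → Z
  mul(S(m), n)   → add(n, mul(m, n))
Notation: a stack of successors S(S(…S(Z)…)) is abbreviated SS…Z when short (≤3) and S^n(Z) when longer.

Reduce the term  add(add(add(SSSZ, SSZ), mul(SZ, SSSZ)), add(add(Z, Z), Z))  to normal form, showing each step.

  start: add(add(add(SSSZ, SSZ), mul(SZ, SSSZ)), add(add(Z, Z), Z))
  →1  add(add(S(add(SSZ, SSZ)), mul(SZ, SSSZ)), add(add(Z, Z), Z))
  →2  add(S(add(add(SSZ, SSZ), mul(SZ, SSSZ))), add(add(Z, Z), Z))
  →3  S(add(add(add(SSZ, SSZ), mul(SZ, SSSZ)), add(add(Z, Z), Z)))
  →4  S(add(add(S(add(SZ, SSZ)), mul(SZ, SSSZ)), add(add(Z, Z), Z)))
  →5  S(add(S(add(add(SZ, SSZ), mul(SZ, SSSZ))), add(add(Z, Z), Z)))
  →6  S(S(add(add(add(SZ, SSZ), mul(SZ, SSSZ)), add(add(Z, Z), Z))))
  →7  S(S(add(add(S(add(Z, SSZ)), mul(SZ, SSSZ)), add(add(Z, Z), Z))))
  →8  S(S(add(S(add(add(Z, SSZ), mul(SZ, SSSZ))), add(add(Z, Z), Z))))
  →9  S(S(S(add(add(add(Z, SSZ), mul(SZ, SSSZ)), add(add(Z, Z), Z)))))
  →10  S(S(S(add(add(SSZ, mul(SZ, SSSZ)), add(add(Z, Z), Z)))))
  →11  S(S(S(add(S(add(SZ, mul(SZ, SSSZ))), add(add(Z, Z), Z)))))
  →12  S(S(S(S(add(add(SZ, mul(SZ, SSSZ)), add(add(Z, Z), Z))))))
  →13  S(S(S(S(add(S(add(Z, mul(SZ, SSSZ))), add(add(Z, Z), Z))))))
  →14  S(S(S(S(S(add(add(Z, mul(SZ, SSSZ)), add(add(Z, Z), Z)))))))
  →15  S(S(S(S(S(add(mul(SZ, SSSZ), add(add(Z, Z), Z)))))))
  →16  S(S(S(S(S(add(add(SSSZ, mul(Z, SSSZ)), add(add(Z, Z), Z)))))))
  →17  S(S(S(S(S(add(S(add(SSZ, mul(Z, SSSZ))), add(add(Z, Z), Z)))))))
  →18  S(S(S(S(S(S(add(add(SSZ, mul(Z, SSSZ)), add(add(Z, Z), Z))))))))
  →19  S(S(S(S(S(S(add(S(add(SZ, mul(Z, SSSZ))), add(add(Z, Z), Z))))))))
  →20  S(S(S(S(S(S(S(add(add(SZ, mul(Z, SSSZ)), add(add(Z, Z), Z)))))))))
  →21  S(S(S(S(S(S(S(add(S(add(Z, mul(Z, SSSZ))), add(add(Z, Z), Z)))))))))
  →22  S(S(S(S(S(S(S(S(add(add(Z, mul(Z, SSSZ)), add(add(Z, Z), Z))))))))))
  →23  S(S(S(S(S(S(S(S(add(mul(Z, SSSZ), add(add(Z, Z), Z))))))))))
  →24  S(S(S(S(S(S(S(S(add(Z, add(add(Z, Z), Z))))))))))
  →25  S(S(S(S(S(S(S(S(add(add(Z, Z), Z)))))))))
  →26  S(S(S(S(S(S(S(S(add(Z, Z)))))))))
  →27  S^8(Z)

Answer: normal form = S^8(Z)  (in 27 steps)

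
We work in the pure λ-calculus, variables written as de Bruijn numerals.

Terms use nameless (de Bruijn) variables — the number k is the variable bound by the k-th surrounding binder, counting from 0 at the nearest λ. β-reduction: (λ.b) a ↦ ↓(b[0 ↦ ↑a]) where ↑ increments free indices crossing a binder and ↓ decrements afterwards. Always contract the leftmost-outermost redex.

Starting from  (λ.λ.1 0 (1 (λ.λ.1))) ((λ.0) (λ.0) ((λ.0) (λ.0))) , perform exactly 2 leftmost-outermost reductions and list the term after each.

  start: (λ.λ.1 0 (1 (λ.λ.1))) ((λ.0) (λ.0) ((λ.0) (λ.0)))
  step 1: λ.(λ.0) (λ.0) ((λ.0) (λ.0)) 0 ((λ.0) (λ.0) ((λ.0) (λ.0)) (λ.λ.1))
  step 2: λ.(λ.0) ((λ.0) (λ.0)) 0 ((λ.0) (λ.0) ((λ.0) (λ.0)) (λ.λ.1))

Answer: after 2 steps: λ.(λ.0) ((λ.0) (λ.0)) 0 ((λ.0) (λ.0) ((λ.0) (λ.0)) (λ.λ.1))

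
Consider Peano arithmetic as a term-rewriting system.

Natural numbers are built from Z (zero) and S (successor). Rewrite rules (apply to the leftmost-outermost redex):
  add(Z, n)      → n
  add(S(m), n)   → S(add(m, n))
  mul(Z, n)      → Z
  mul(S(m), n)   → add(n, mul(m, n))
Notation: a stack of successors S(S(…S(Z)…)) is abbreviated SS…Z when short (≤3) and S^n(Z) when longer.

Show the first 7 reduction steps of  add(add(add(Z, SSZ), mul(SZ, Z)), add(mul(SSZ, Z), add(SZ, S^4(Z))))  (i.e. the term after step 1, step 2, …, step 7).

Answer: after 7 steps: S(S(add(add(Z, mul(Z, Z)), add(mul(SSZ, Z), add(SZ, S^4(Z))))))

Reduction:
  start: add(add(add(Z, SSZ), mul(SZ, Z)), add(mul(SSZ, Z), add(SZ, S^4(Z))))
  [1] add(add(SSZ, mul(SZ, Z)), add(mul(SSZ, Z), add(SZ, S^4(Z))))
  [2] add(S(add(SZ, mul(SZ, Z))), add(mul(SSZ, Z), add(SZ, S^4(Z))))
  [3] S(add(add(SZ, mul(SZ, Z)), add(mul(SSZ, Z), add(SZ, S^4(Z)))))
  [4] S(add(S(add(Z, mul(SZ, Z))), add(mul(SSZ, Z), add(SZ, S^4(Z)))))
  [5] S(S(add(add(Z, mul(SZ, Z)), add(mul(SSZ, Z), add(SZ, S^4(Z))))))
  [6] S(S(add(mul(SZ, Z), add(mul(SSZ, Z), add(SZ, S^4(Z))))))
  [7] S(S(add(add(Z, mul(Z, Z)), add(mul(SSZ, Z), add(SZ, S^4(Z))))))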